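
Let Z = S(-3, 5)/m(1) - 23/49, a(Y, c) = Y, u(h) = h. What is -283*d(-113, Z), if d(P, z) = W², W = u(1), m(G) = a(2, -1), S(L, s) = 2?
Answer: -283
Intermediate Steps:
m(G) = 2
Z = 26/49 (Z = 2/2 - 23/49 = 2*(½) - 23*1/49 = 1 - 23/49 = 26/49 ≈ 0.53061)
W = 1
d(P, z) = 1 (d(P, z) = 1² = 1)
-283*d(-113, Z) = -283*1 = -283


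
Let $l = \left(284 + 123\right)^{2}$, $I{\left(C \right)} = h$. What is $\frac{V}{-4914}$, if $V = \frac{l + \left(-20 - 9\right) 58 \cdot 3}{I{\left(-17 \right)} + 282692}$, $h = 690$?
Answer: $- \frac{160603}{1392539148} \approx -0.00011533$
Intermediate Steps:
$I{\left(C \right)} = 690$
$l = 165649$ ($l = 407^{2} = 165649$)
$V = \frac{160603}{283382}$ ($V = \frac{165649 + \left(-20 - 9\right) 58 \cdot 3}{690 + 282692} = \frac{165649 + \left(-20 - 9\right) 58 \cdot 3}{283382} = \left(165649 + \left(-29\right) 58 \cdot 3\right) \frac{1}{283382} = \left(165649 - 5046\right) \frac{1}{283382} = 160603 \cdot \frac{1}{283382} = \frac{160603}{283382} \approx 0.56674$)
$\frac{V}{-4914} = \frac{160603}{283382 \left(-4914\right)} = \frac{160603}{283382} \left(- \frac{1}{4914}\right) = - \frac{160603}{1392539148}$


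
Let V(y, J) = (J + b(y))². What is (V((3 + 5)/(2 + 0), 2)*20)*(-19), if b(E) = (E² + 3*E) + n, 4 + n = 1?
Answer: -277020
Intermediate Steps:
n = -3 (n = -4 + 1 = -3)
b(E) = -3 + E² + 3*E (b(E) = (E² + 3*E) - 3 = -3 + E² + 3*E)
V(y, J) = (-3 + J + y² + 3*y)² (V(y, J) = (J + (-3 + y² + 3*y))² = (-3 + J + y² + 3*y)²)
(V((3 + 5)/(2 + 0), 2)*20)*(-19) = ((-3 + 2 + ((3 + 5)/(2 + 0))² + 3*((3 + 5)/(2 + 0)))²*20)*(-19) = ((-3 + 2 + (8/2)² + 3*(8/2))²*20)*(-19) = ((-3 + 2 + (8*(½))² + 3*(8*(½)))²*20)*(-19) = ((-3 + 2 + 4² + 3*4)²*20)*(-19) = ((-3 + 2 + 16 + 12)²*20)*(-19) = (27²*20)*(-19) = (729*20)*(-19) = 14580*(-19) = -277020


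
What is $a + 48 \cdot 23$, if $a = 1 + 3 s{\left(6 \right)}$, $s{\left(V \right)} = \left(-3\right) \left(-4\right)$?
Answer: $1141$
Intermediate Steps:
$s{\left(V \right)} = 12$
$a = 37$ ($a = 1 + 3 \cdot 12 = 1 + 36 = 37$)
$a + 48 \cdot 23 = 37 + 48 \cdot 23 = 37 + 1104 = 1141$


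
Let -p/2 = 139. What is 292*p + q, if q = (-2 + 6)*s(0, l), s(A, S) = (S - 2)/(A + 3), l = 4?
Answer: -243520/3 ≈ -81173.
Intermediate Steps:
p = -278 (p = -2*139 = -278)
s(A, S) = (-2 + S)/(3 + A)
q = 8/3 (q = (-2 + 6)*((-2 + 4)/(3 + 0)) = 4*(2/3) = 8/3 ≈ 2.6667)
292*p + q = 292*(-278) + 8/3 = -81176 + 8/3 = -243520/3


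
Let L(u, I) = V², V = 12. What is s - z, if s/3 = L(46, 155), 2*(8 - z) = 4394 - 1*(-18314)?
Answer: 11778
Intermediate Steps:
L(u, I) = 144 (L(u, I) = 12² = 144)
z = -11346 (z = 8 - (4394 - 1*(-18314))/2 = 8 - (4394 + 18314)/2 = 8 - ½*22708 = 8 - 11354 = -11346)
s = 432 (s = 3*144 = 432)
s - z = 432 - 1*(-11346) = 432 + 11346 = 11778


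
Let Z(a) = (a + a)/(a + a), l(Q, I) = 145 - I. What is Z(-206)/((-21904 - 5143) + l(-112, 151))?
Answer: -1/27053 ≈ -3.6964e-5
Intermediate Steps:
Z(a) = 1 (Z(a) = (2*a)/((2*a)) = (2*a)*(1/(2*a)) = 1)
Z(-206)/((-21904 - 5143) + l(-112, 151)) = 1/((-21904 - 5143) + (145 - 1*151)) = 1/(-27047 + (145 - 151)) = 1/(-27047 - 6) = 1/(-27053) = 1*(-1/27053) = -1/27053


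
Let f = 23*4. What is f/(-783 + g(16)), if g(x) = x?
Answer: -92/767 ≈ -0.11995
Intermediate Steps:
f = 92
f/(-783 + g(16)) = 92/(-783 + 16) = 92/(-767) = 92*(-1/767) = -92/767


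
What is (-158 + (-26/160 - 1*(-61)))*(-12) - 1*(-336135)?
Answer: 6746019/20 ≈ 3.3730e+5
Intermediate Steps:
(-158 + (-26/160 - 1*(-61)))*(-12) - 1*(-336135) = (-158 + (-26*1/160 + 61))*(-12) + 336135 = (-158 + (-13/80 + 61))*(-12) + 336135 = (-158 + 4867/80)*(-12) + 336135 = -7773/80*(-12) + 336135 = 23319/20 + 336135 = 6746019/20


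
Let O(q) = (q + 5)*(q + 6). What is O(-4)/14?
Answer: 1/7 ≈ 0.14286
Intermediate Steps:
O(q) = (5 + q)*(6 + q)
O(-4)/14 = (30 + (-4)**2 + 11*(-4))/14 = (30 + 16 - 44)/14 = (1/14)*2 = 1/7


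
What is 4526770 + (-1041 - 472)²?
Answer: 6815939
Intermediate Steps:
4526770 + (-1041 - 472)² = 4526770 + (-1513)² = 4526770 + 2289169 = 6815939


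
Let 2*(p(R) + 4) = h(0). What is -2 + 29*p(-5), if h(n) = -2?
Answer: -147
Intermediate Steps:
p(R) = -5 (p(R) = -4 + (½)*(-2) = -4 - 1 = -5)
-2 + 29*p(-5) = -2 + 29*(-5) = -2 - 145 = -147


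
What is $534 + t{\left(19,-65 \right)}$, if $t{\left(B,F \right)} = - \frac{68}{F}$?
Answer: $\frac{34778}{65} \approx 535.05$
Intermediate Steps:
$534 + t{\left(19,-65 \right)} = 534 - \frac{68}{-65} = 534 - - \frac{68}{65} = 534 + \frac{68}{65} = \frac{34778}{65}$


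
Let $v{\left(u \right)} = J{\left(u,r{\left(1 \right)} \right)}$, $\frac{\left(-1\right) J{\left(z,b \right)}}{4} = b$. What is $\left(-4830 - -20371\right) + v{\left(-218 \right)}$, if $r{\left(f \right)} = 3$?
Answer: $15529$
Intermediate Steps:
$J{\left(z,b \right)} = - 4 b$
$v{\left(u \right)} = -12$ ($v{\left(u \right)} = \left(-4\right) 3 = -12$)
$\left(-4830 - -20371\right) + v{\left(-218 \right)} = \left(-4830 - -20371\right) - 12 = \left(-4830 + 20371\right) - 12 = 15541 - 12 = 15529$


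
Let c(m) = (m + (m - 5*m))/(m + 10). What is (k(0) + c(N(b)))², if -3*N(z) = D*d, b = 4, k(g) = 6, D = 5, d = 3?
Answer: 81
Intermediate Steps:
N(z) = -5 (N(z) = -5*3/3 = -⅓*15 = -5)
c(m) = -3*m/(10 + m) (c(m) = (m - 4*m)/(10 + m) = (-3*m)/(10 + m) = -3*m/(10 + m))
(k(0) + c(N(b)))² = (6 - 3*(-5)/(10 - 5))² = (6 - 3*(-5)/5)² = (6 - 3*(-5)*⅕)² = (6 + 3)² = 9² = 81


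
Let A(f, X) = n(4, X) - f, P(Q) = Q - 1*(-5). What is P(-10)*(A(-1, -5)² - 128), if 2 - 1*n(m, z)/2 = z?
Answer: -485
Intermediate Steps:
n(m, z) = 4 - 2*z
P(Q) = 5 + Q (P(Q) = Q + 5 = 5 + Q)
A(f, X) = 4 - f - 2*X (A(f, X) = (4 - 2*X) - f = 4 - f - 2*X)
P(-10)*(A(-1, -5)² - 128) = (5 - 10)*((4 - 1*(-1) - 2*(-5))² - 128) = -5*((4 + 1 + 10)² - 128) = -5*(15² - 128) = -5*(225 - 128) = -5*97 = -485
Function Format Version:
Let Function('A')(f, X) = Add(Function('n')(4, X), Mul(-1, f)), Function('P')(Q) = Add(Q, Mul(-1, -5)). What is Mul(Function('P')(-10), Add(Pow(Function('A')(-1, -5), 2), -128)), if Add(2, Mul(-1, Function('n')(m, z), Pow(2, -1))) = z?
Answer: -485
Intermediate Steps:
Function('n')(m, z) = Add(4, Mul(-2, z))
Function('P')(Q) = Add(5, Q) (Function('P')(Q) = Add(Q, 5) = Add(5, Q))
Function('A')(f, X) = Add(4, Mul(-1, f), Mul(-2, X)) (Function('A')(f, X) = Add(Add(4, Mul(-2, X)), Mul(-1, f)) = Add(4, Mul(-1, f), Mul(-2, X)))
Mul(Function('P')(-10), Add(Pow(Function('A')(-1, -5), 2), -128)) = Mul(Add(5, -10), Add(Pow(Add(4, Mul(-1, -1), Mul(-2, -5)), 2), -128)) = Mul(-5, Add(Pow(Add(4, 1, 10), 2), -128)) = Mul(-5, Add(Pow(15, 2), -128)) = Mul(-5, Add(225, -128)) = Mul(-5, 97) = -485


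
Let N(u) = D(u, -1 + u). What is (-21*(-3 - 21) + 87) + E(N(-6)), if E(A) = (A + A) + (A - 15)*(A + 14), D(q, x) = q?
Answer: 411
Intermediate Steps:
N(u) = u
E(A) = 2*A + (-15 + A)*(14 + A)
(-21*(-3 - 21) + 87) + E(N(-6)) = (-21*(-3 - 21) + 87) + (-210 - 6 + (-6)**2) = (-21*(-24) + 87) + (-210 - 6 + 36) = (504 + 87) - 180 = 591 - 180 = 411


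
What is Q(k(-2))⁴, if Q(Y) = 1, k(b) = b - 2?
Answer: 1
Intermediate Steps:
k(b) = -2 + b
Q(k(-2))⁴ = 1⁴ = 1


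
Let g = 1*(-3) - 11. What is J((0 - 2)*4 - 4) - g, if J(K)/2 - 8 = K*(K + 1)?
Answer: 294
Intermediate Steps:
J(K) = 16 + 2*K*(1 + K) (J(K) = 16 + 2*(K*(K + 1)) = 16 + 2*(K*(1 + K)) = 16 + 2*K*(1 + K))
g = -14 (g = -3 - 11 = -14)
J((0 - 2)*4 - 4) - g = (16 + 2*((0 - 2)*4 - 4) + 2*((0 - 2)*4 - 4)²) - 1*(-14) = (16 + 2*(-2*4 - 4) + 2*(-2*4 - 4)²) + 14 = (16 + 2*(-8 - 4) + 2*(-8 - 4)²) + 14 = (16 + 2*(-12) + 2*(-12)²) + 14 = (16 - 24 + 2*144) + 14 = (16 - 24 + 288) + 14 = 280 + 14 = 294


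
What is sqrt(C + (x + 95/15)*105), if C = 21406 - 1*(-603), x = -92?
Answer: 3*sqrt(1446) ≈ 114.08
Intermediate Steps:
C = 22009 (C = 21406 + 603 = 22009)
sqrt(C + (x + 95/15)*105) = sqrt(22009 + (-92 + 95/15)*105) = sqrt(22009 + (-92 + 95*(1/15))*105) = sqrt(22009 + (-92 + 19/3)*105) = sqrt(22009 - 257/3*105) = sqrt(22009 - 8995) = sqrt(13014) = 3*sqrt(1446)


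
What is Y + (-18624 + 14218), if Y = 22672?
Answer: 18266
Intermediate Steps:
Y + (-18624 + 14218) = 22672 + (-18624 + 14218) = 22672 - 4406 = 18266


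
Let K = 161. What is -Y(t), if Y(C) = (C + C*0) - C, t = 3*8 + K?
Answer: 0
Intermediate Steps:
t = 185 (t = 3*8 + 161 = 24 + 161 = 185)
Y(C) = 0 (Y(C) = (C + 0) - C = C - C = 0)
-Y(t) = -1*0 = 0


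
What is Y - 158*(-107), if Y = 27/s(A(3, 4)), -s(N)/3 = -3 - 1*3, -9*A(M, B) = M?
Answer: 33815/2 ≈ 16908.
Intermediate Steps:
A(M, B) = -M/9
s(N) = 18 (s(N) = -3*(-3 - 1*3) = -3*(-3 - 3) = -3*(-6) = 18)
Y = 3/2 (Y = 27/18 = 27*(1/18) = 3/2 ≈ 1.5000)
Y - 158*(-107) = 3/2 - 158*(-107) = 3/2 + 16906 = 33815/2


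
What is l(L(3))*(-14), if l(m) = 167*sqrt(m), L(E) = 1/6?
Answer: -1169*sqrt(6)/3 ≈ -954.48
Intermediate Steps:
L(E) = 1/6
l(L(3))*(-14) = (167*sqrt(1/6))*(-14) = (167*(sqrt(6)/6))*(-14) = (167*sqrt(6)/6)*(-14) = -1169*sqrt(6)/3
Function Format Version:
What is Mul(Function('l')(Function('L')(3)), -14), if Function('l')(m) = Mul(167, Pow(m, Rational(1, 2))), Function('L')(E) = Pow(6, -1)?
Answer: Mul(Rational(-1169, 3), Pow(6, Rational(1, 2))) ≈ -954.48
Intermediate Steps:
Function('L')(E) = Rational(1, 6)
Mul(Function('l')(Function('L')(3)), -14) = Mul(Mul(167, Pow(Rational(1, 6), Rational(1, 2))), -14) = Mul(Mul(167, Mul(Rational(1, 6), Pow(6, Rational(1, 2)))), -14) = Mul(Mul(Rational(167, 6), Pow(6, Rational(1, 2))), -14) = Mul(Rational(-1169, 3), Pow(6, Rational(1, 2)))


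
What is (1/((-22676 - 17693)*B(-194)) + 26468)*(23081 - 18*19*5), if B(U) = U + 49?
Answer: 473003031251073/836215 ≈ 5.6565e+8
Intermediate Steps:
B(U) = 49 + U
(1/((-22676 - 17693)*B(-194)) + 26468)*(23081 - 18*19*5) = (1/((-22676 - 17693)*(49 - 194)) + 26468)*(23081 - 18*19*5) = (1/(-40369*(-145)) + 26468)*(23081 - 342*5) = (-1/40369*(-1/145) + 26468)*(23081 - 1710) = (1/5853505 + 26468)*21371 = (154930570341/5853505)*21371 = 473003031251073/836215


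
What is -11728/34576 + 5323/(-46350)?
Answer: -45477553/100162350 ≈ -0.45404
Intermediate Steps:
-11728/34576 + 5323/(-46350) = -11728*1/34576 + 5323*(-1/46350) = -733/2161 - 5323/46350 = -45477553/100162350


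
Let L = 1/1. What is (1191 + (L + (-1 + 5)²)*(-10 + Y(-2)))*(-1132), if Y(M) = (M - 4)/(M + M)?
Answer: -1184638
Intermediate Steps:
Y(M) = (-4 + M)/(2*M) (Y(M) = (-4 + M)/((2*M)) = (-4 + M)*(1/(2*M)) = (-4 + M)/(2*M))
L = 1
(1191 + (L + (-1 + 5)²)*(-10 + Y(-2)))*(-1132) = (1191 + (1 + (-1 + 5)²)*(-10 + (½)*(-4 - 2)/(-2)))*(-1132) = (1191 + (1 + 4²)*(-10 + (½)*(-½)*(-6)))*(-1132) = (1191 + (1 + 16)*(-10 + 3/2))*(-1132) = (1191 + 17*(-17/2))*(-1132) = (1191 - 289/2)*(-1132) = (2093/2)*(-1132) = -1184638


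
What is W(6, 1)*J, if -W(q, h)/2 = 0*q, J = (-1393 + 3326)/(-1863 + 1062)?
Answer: 0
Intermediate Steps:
J = -1933/801 (J = 1933/(-801) = 1933*(-1/801) = -1933/801 ≈ -2.4132)
W(q, h) = 0 (W(q, h) = -0*q = -2*0 = 0)
W(6, 1)*J = 0*(-1933/801) = 0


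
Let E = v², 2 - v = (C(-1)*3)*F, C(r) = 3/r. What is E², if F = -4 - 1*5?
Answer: 38950081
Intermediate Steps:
F = -9 (F = -4 - 5 = -9)
v = -79 (v = 2 - (3/(-1))*3*(-9) = 2 - (3*(-1))*3*(-9) = 2 - (-3*3)*(-9) = 2 - (-9)*(-9) = 2 - 1*81 = 2 - 81 = -79)
E = 6241 (E = (-79)² = 6241)
E² = 6241² = 38950081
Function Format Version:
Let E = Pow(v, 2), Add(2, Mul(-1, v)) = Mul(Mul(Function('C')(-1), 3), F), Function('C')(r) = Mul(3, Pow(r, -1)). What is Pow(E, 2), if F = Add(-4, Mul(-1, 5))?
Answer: 38950081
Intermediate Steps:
F = -9 (F = Add(-4, -5) = -9)
v = -79 (v = Add(2, Mul(-1, Mul(Mul(Mul(3, Pow(-1, -1)), 3), -9))) = Add(2, Mul(-1, Mul(Mul(Mul(3, -1), 3), -9))) = Add(2, Mul(-1, Mul(Mul(-3, 3), -9))) = Add(2, Mul(-1, Mul(-9, -9))) = Add(2, Mul(-1, 81)) = Add(2, -81) = -79)
E = 6241 (E = Pow(-79, 2) = 6241)
Pow(E, 2) = Pow(6241, 2) = 38950081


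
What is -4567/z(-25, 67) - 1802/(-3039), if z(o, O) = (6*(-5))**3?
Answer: 20844371/27351000 ≈ 0.76211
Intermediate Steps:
z(o, O) = -27000 (z(o, O) = (-30)**3 = -27000)
-4567/z(-25, 67) - 1802/(-3039) = -4567/(-27000) - 1802/(-3039) = -4567*(-1/27000) - 1802*(-1/3039) = 4567/27000 + 1802/3039 = 20844371/27351000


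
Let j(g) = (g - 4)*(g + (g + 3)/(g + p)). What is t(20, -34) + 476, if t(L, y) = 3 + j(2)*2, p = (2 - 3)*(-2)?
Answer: 466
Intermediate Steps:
p = 2 (p = -1*(-2) = 2)
j(g) = (-4 + g)*(g + (3 + g)/(2 + g)) (j(g) = (g - 4)*(g + (g + 3)/(g + 2)) = (-4 + g)*(g + (3 + g)/(2 + g)))
t(L, y) = -10 (t(L, y) = 3 + ((-12 + 2**3 - 1*2**2 - 9*2)/(2 + 2))*2 = 3 + ((-12 + 8 - 1*4 - 18)/4)*2 = 3 + ((-12 + 8 - 4 - 18)/4)*2 = 3 + ((1/4)*(-26))*2 = 3 - 13/2*2 = 3 - 13 = -10)
t(20, -34) + 476 = -10 + 476 = 466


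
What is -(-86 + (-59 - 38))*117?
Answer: 21411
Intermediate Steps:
-(-86 + (-59 - 38))*117 = -(-86 - 97)*117 = -(-183)*117 = -1*(-21411) = 21411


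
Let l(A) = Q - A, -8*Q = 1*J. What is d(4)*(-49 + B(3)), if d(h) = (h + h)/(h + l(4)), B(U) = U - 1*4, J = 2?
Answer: 1600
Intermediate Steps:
Q = -¼ (Q = -2/8 = -⅛*2 = -¼ ≈ -0.25000)
B(U) = -4 + U (B(U) = U - 4 = -4 + U)
l(A) = -¼ - A
d(h) = 2*h/(-17/4 + h) (d(h) = (h + h)/(h + (-¼ - 1*4)) = (2*h)/(h + (-¼ - 4)) = (2*h)/(h - 17/4) = (2*h)/(-17/4 + h) = 2*h/(-17/4 + h))
d(4)*(-49 + B(3)) = (8*4/(-17 + 4*4))*(-49 + (-4 + 3)) = (8*4/(-17 + 16))*(-49 - 1) = (8*4/(-1))*(-50) = (8*4*(-1))*(-50) = -32*(-50) = 1600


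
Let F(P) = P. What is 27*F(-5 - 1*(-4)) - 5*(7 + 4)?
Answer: -82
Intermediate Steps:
27*F(-5 - 1*(-4)) - 5*(7 + 4) = 27*(-5 - 1*(-4)) - 5*(7 + 4) = 27*(-5 + 4) - 5*11 = 27*(-1) - 55 = -27 - 55 = -82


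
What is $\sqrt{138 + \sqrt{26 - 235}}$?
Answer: $\sqrt{138 + i \sqrt{209}} \approx 11.763 + 0.61448 i$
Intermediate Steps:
$\sqrt{138 + \sqrt{26 - 235}} = \sqrt{138 + \sqrt{-209}} = \sqrt{138 + i \sqrt{209}}$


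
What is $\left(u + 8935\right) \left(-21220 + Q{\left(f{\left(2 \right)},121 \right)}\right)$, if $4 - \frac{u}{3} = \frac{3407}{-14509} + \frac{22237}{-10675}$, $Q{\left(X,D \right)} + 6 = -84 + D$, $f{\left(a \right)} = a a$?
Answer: $- \frac{4197905243641173}{22126225} \approx -1.8973 \cdot 10^{8}$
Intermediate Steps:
$f{\left(a \right)} = a^{2}$
$Q{\left(X,D \right)} = -90 + D$ ($Q{\left(X,D \right)} = -6 + \left(-84 + D\right) = -90 + D$)
$u = \frac{2935621974}{154883575}$ ($u = 12 - 3 \left(\frac{3407}{-14509} + \frac{22237}{-10675}\right) = 12 - 3 \left(3407 \left(- \frac{1}{14509}\right) + 22237 \left(- \frac{1}{10675}\right)\right) = 12 - 3 \left(- \frac{3407}{14509} - \frac{22237}{10675}\right) = 12 - - \frac{1077019074}{154883575} = 12 + \frac{1077019074}{154883575} = \frac{2935621974}{154883575} \approx 18.954$)
$\left(u + 8935\right) \left(-21220 + Q{\left(f{\left(2 \right)},121 \right)}\right) = \left(\frac{2935621974}{154883575} + 8935\right) \left(-21220 + \left(-90 + 121\right)\right) = \frac{1386820364599 \left(-21220 + 31\right)}{154883575} = \frac{1386820364599}{154883575} \left(-21189\right) = - \frac{4197905243641173}{22126225}$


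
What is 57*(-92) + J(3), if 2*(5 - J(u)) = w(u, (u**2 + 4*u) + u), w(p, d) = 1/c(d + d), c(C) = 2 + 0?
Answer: -20957/4 ≈ -5239.3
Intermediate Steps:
c(C) = 2
w(p, d) = 1/2
J(u) = 19/4 (J(u) = 5 - 1/2*1/2 = 5 - 1/4 = 19/4)
57*(-92) + J(3) = 57*(-92) + 19/4 = -5244 + 19/4 = -20957/4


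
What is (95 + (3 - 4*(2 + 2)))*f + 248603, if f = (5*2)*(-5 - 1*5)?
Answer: 240403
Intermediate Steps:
f = -100 (f = 10*(-5 - 5) = 10*(-10) = -100)
(95 + (3 - 4*(2 + 2)))*f + 248603 = (95 + (3 - 4*(2 + 2)))*(-100) + 248603 = (95 + (3 - 4*4))*(-100) + 248603 = (95 + (3 - 16))*(-100) + 248603 = (95 - 13)*(-100) + 248603 = 82*(-100) + 248603 = -8200 + 248603 = 240403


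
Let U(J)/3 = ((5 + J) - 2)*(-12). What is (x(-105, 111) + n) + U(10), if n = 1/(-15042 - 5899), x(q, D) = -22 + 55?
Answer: -9109336/20941 ≈ -435.00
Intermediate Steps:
x(q, D) = 33
U(J) = -108 - 36*J (U(J) = 3*(((5 + J) - 2)*(-12)) = 3*((3 + J)*(-12)) = 3*(-36 - 12*J) = -108 - 36*J)
n = -1/20941 (n = 1/(-20941) = -1/20941 ≈ -4.7753e-5)
(x(-105, 111) + n) + U(10) = (33 - 1/20941) + (-108 - 36*10) = 691052/20941 + (-108 - 360) = 691052/20941 - 468 = -9109336/20941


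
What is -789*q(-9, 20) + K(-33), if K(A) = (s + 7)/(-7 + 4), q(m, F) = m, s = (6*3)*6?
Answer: 21188/3 ≈ 7062.7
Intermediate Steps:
s = 108 (s = 18*6 = 108)
K(A) = -115/3 (K(A) = (108 + 7)/(-7 + 4) = 115/(-3) = 115*(-1/3) = -115/3)
-789*q(-9, 20) + K(-33) = -789*(-9) - 115/3 = 7101 - 115/3 = 21188/3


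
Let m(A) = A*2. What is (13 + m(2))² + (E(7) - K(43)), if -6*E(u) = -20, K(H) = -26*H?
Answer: 4231/3 ≈ 1410.3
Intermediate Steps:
m(A) = 2*A
E(u) = 10/3 (E(u) = -⅙*(-20) = 10/3)
(13 + m(2))² + (E(7) - K(43)) = (13 + 2*2)² + (10/3 - (-26)*43) = (13 + 4)² + (10/3 - 1*(-1118)) = 17² + (10/3 + 1118) = 289 + 3364/3 = 4231/3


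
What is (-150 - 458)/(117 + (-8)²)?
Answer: -608/181 ≈ -3.3591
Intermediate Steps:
(-150 - 458)/(117 + (-8)²) = -608/(117 + 64) = -608/181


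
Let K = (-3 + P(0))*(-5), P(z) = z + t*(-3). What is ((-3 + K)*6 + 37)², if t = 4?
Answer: 219961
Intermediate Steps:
P(z) = -12 + z (P(z) = z + 4*(-3) = z - 12 = -12 + z)
K = 75 (K = (-3 + (-12 + 0))*(-5) = (-3 - 12)*(-5) = -15*(-5) = 75)
((-3 + K)*6 + 37)² = ((-3 + 75)*6 + 37)² = (72*6 + 37)² = (432 + 37)² = 469² = 219961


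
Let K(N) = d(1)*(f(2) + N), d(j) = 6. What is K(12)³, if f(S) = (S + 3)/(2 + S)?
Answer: 4019679/8 ≈ 5.0246e+5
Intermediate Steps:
f(S) = (3 + S)/(2 + S)
K(N) = 15/2 + 6*N (K(N) = 6*((3 + 2)/(2 + 2) + N) = 6*(5/4 + N) = 15/2 + 6*N)
K(12)³ = (15/2 + 6*12)³ = (15/2 + 72)³ = (159/2)³ = 4019679/8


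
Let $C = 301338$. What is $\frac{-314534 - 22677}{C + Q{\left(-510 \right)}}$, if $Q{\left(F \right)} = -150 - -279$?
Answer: $- \frac{337211}{301467} \approx -1.1186$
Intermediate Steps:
$Q{\left(F \right)} = 129$ ($Q{\left(F \right)} = -150 + 279 = 129$)
$\frac{-314534 - 22677}{C + Q{\left(-510 \right)}} = \frac{-314534 - 22677}{301338 + 129} = - \frac{337211}{301467}$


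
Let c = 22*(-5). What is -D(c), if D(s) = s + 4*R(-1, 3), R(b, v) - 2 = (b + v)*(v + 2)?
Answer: 62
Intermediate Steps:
c = -110
R(b, v) = 2 + (2 + v)*(b + v) (R(b, v) = 2 + (b + v)*(v + 2) = 2 + (b + v)*(2 + v) = 2 + (2 + v)*(b + v))
D(s) = 48 + s (D(s) = s + 4*(2 + 3² + 2*(-1) + 2*3 - 1*3) = s + 4*(2 + 9 - 2 + 6 - 3) = s + 4*12 = s + 48 = 48 + s)
-D(c) = -(48 - 110) = -1*(-62) = 62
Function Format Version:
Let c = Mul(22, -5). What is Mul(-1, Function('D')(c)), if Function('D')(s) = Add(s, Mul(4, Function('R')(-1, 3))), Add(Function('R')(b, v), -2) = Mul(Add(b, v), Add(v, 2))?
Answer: 62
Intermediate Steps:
c = -110
Function('R')(b, v) = Add(2, Mul(Add(2, v), Add(b, v))) (Function('R')(b, v) = Add(2, Mul(Add(b, v), Add(v, 2))) = Add(2, Mul(Add(b, v), Add(2, v))) = Add(2, Mul(Add(2, v), Add(b, v))))
Function('D')(s) = Add(48, s) (Function('D')(s) = Add(s, Mul(4, Add(2, Pow(3, 2), Mul(2, -1), Mul(2, 3), Mul(-1, 3)))) = Add(s, Mul(4, Add(2, 9, -2, 6, -3))) = Add(s, Mul(4, 12)) = Add(s, 48) = Add(48, s))
Mul(-1, Function('D')(c)) = Mul(-1, Add(48, -110)) = Mul(-1, -62) = 62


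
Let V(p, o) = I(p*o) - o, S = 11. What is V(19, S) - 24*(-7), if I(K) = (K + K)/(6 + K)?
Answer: 34173/215 ≈ 158.94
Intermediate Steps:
I(K) = 2*K/(6 + K) (I(K) = (2*K)/(6 + K) = 2*K/(6 + K))
V(p, o) = -o + 2*o*p/(6 + o*p) (V(p, o) = 2*(p*o)/(6 + p*o) - o = 2*(o*p)/(6 + o*p) - o = 2*o*p/(6 + o*p) - o = -o + 2*o*p/(6 + o*p))
V(19, S) - 24*(-7) = 11*(-6 + 2*19 - 1*11*19)/(6 + 11*19) - 24*(-7) = 11*(-6 + 38 - 209)/(6 + 209) + 168 = 11*(-177)/215 + 168 = 11*(1/215)*(-177) + 168 = -1947/215 + 168 = 34173/215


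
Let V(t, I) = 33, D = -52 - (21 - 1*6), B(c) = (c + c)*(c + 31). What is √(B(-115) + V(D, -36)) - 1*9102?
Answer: -9102 + √19353 ≈ -8962.9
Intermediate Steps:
B(c) = 2*c*(31 + c) (B(c) = (2*c)*(31 + c) = 2*c*(31 + c))
D = -67 (D = -52 - (21 - 6) = -52 - 1*15 = -52 - 15 = -67)
√(B(-115) + V(D, -36)) - 1*9102 = √(2*(-115)*(31 - 115) + 33) - 1*9102 = √(2*(-115)*(-84) + 33) - 9102 = √(19320 + 33) - 9102 = √19353 - 9102 = -9102 + √19353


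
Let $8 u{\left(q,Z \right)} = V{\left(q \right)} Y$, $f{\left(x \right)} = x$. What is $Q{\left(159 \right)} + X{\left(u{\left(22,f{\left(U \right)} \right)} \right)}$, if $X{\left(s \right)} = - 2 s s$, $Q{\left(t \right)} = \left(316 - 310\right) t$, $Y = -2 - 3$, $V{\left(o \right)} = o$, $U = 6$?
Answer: $\frac{4607}{8} \approx 575.88$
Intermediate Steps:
$Y = -5$ ($Y = -2 - 3 = -5$)
$Q{\left(t \right)} = 6 t$ ($Q{\left(t \right)} = \left(316 - 310\right) t = 6 t$)
$u{\left(q,Z \right)} = - \frac{5 q}{8}$ ($u{\left(q,Z \right)} = \frac{q \left(-5\right)}{8} = \frac{\left(-5\right) q}{8} = - \frac{5 q}{8}$)
$X{\left(s \right)} = - 2 s^{2}$
$Q{\left(159 \right)} + X{\left(u{\left(22,f{\left(U \right)} \right)} \right)} = 6 \cdot 159 - 2 \left(\left(- \frac{5}{8}\right) 22\right)^{2} = 954 - 2 \left(- \frac{55}{4}\right)^{2} = 954 - \frac{3025}{8} = \frac{4607}{8}$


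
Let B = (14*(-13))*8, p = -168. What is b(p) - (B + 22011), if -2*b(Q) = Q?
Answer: -20471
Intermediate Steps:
B = -1456 (B = -182*8 = -1456)
b(Q) = -Q/2
b(p) - (B + 22011) = -½*(-168) - (-1456 + 22011) = 84 - 1*20555 = 84 - 20555 = -20471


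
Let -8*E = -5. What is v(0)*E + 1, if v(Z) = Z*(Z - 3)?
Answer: 1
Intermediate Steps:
E = 5/8 (E = -⅛*(-5) = 5/8 ≈ 0.62500)
v(Z) = Z*(-3 + Z)
v(0)*E + 1 = (0*(-3 + 0))*(5/8) + 1 = (0*(-3))*(5/8) + 1 = 0*(5/8) + 1 = 0 + 1 = 1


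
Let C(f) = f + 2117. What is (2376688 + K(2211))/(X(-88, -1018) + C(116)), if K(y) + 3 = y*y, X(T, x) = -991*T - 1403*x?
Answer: 7265206/1517695 ≈ 4.7870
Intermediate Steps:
C(f) = 2117 + f
X(T, x) = -1403*x - 991*T
K(y) = -3 + y² (K(y) = -3 + y*y = -3 + y²)
(2376688 + K(2211))/(X(-88, -1018) + C(116)) = (2376688 + (-3 + 2211²))/((-1403*(-1018) - 991*(-88)) + (2117 + 116)) = (2376688 + (-3 + 4888521))/((1428254 + 87208) + 2233) = (2376688 + 4888518)/(1515462 + 2233) = 7265206/1517695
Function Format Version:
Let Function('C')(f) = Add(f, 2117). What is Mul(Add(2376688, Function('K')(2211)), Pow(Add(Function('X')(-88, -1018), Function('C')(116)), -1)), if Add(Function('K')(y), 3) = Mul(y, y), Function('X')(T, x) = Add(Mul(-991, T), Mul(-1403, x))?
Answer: Rational(7265206, 1517695) ≈ 4.7870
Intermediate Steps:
Function('C')(f) = Add(2117, f)
Function('X')(T, x) = Add(Mul(-1403, x), Mul(-991, T))
Function('K')(y) = Add(-3, Pow(y, 2)) (Function('K')(y) = Add(-3, Mul(y, y)) = Add(-3, Pow(y, 2)))
Mul(Add(2376688, Function('K')(2211)), Pow(Add(Function('X')(-88, -1018), Function('C')(116)), -1)) = Mul(Add(2376688, Add(-3, Pow(2211, 2))), Pow(Add(Add(Mul(-1403, -1018), Mul(-991, -88)), Add(2117, 116)), -1)) = Mul(Add(2376688, Add(-3, 4888521)), Pow(Add(Add(1428254, 87208), 2233), -1)) = Mul(Add(2376688, 4888518), Pow(Add(1515462, 2233), -1)) = Mul(7265206, Pow(1517695, -1)) = Mul(7265206, Rational(1, 1517695)) = Rational(7265206, 1517695)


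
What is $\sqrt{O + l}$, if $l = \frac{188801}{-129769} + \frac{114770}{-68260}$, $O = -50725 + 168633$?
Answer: $\frac{\sqrt{92513732808965573979322}}{885803194} \approx 343.37$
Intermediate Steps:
$O = 117908$
$l = - \frac{2778114439}{885803194}$ ($l = 188801 \left(- \frac{1}{129769}\right) + 114770 \left(- \frac{1}{68260}\right) = - \frac{188801}{129769} - \frac{11477}{6826} = - \frac{2778114439}{885803194} \approx -3.1363$)
$\sqrt{O + l} = \sqrt{117908 - \frac{2778114439}{885803194}} = \sqrt{\frac{104440504883713}{885803194}} = \frac{\sqrt{92513732808965573979322}}{885803194}$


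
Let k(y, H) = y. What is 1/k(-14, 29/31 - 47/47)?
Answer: -1/14 ≈ -0.071429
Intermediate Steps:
1/k(-14, 29/31 - 47/47) = 1/(-14) = -1/14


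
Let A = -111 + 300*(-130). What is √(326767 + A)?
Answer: 2*√71914 ≈ 536.34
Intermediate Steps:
A = -39111 (A = -111 - 39000 = -39111)
√(326767 + A) = √(326767 - 39111) = √287656 = 2*√71914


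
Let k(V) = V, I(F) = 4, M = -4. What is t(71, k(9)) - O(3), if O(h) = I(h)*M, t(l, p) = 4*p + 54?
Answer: 106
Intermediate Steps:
t(l, p) = 54 + 4*p
O(h) = -16 (O(h) = 4*(-4) = -16)
t(71, k(9)) - O(3) = (54 + 4*9) - 1*(-16) = (54 + 36) + 16 = 90 + 16 = 106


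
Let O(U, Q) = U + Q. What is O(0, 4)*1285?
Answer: 5140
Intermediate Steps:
O(U, Q) = Q + U
O(0, 4)*1285 = (4 + 0)*1285 = 4*1285 = 5140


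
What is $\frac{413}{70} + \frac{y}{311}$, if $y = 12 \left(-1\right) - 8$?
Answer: $\frac{18149}{3110} \approx 5.8357$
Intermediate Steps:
$y = -20$ ($y = -12 - 8 = -20$)
$\frac{413}{70} + \frac{y}{311} = \frac{413}{70} - \frac{20}{311} = 413 \cdot \frac{1}{70} - \frac{20}{311} = \frac{59}{10} - \frac{20}{311} = \frac{18149}{3110}$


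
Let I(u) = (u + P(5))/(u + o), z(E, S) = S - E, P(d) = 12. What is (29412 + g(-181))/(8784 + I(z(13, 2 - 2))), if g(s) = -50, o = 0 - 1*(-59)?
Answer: 1350652/404063 ≈ 3.3427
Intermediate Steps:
o = 59 (o = 0 + 59 = 59)
I(u) = (12 + u)/(59 + u) (I(u) = (u + 12)/(u + 59) = (12 + u)/(59 + u))
(29412 + g(-181))/(8784 + I(z(13, 2 - 2))) = (29412 - 50)/(8784 + (12 + ((2 - 2) - 1*13))/(59 + ((2 - 2) - 1*13))) = 29362/(8784 + (12 + (0 - 13))/(59 + (0 - 13))) = 29362/(8784 + (12 - 13)/(59 - 13)) = 29362/(8784 - 1/46) = 29362/(404063/46) = 29362*(46/404063) = 1350652/404063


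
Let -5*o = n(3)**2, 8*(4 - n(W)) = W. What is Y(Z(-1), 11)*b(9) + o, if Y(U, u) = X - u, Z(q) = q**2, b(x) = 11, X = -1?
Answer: -43081/320 ≈ -134.63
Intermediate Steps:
n(W) = 4 - W/8
Y(U, u) = -1 - u
o = -841/320 (o = -(4 - 1/8*3)**2/5 = -(4 - 3/8)**2/5 = -(29/8)**2/5 = -1/5*841/64 = -841/320 ≈ -2.6281)
Y(Z(-1), 11)*b(9) + o = (-1 - 1*11)*11 - 841/320 = (-1 - 11)*11 - 841/320 = -12*11 - 841/320 = -132 - 841/320 = -43081/320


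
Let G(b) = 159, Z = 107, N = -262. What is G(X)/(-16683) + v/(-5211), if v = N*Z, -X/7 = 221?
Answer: 155620891/28978371 ≈ 5.3702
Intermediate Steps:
X = -1547 (X = -7*221 = -1547)
v = -28034 (v = -262*107 = -28034)
G(X)/(-16683) + v/(-5211) = 159/(-16683) - 28034/(-5211) = 159*(-1/16683) - 28034*(-1/5211) = -53/5561 + 28034/5211 = 155620891/28978371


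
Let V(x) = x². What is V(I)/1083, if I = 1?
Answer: 1/1083 ≈ 0.00092336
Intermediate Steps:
V(I)/1083 = 1²/1083 = (1/1083)*1 = 1/1083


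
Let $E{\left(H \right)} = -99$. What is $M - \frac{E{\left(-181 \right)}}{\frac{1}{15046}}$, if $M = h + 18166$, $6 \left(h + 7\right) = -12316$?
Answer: $\frac{4516981}{3} \approx 1.5057 \cdot 10^{6}$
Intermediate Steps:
$h = - \frac{6179}{3}$ ($h = -7 + \frac{1}{6} \left(-12316\right) = -7 - \frac{6158}{3} = - \frac{6179}{3} \approx -2059.7$)
$M = \frac{48319}{3}$ ($M = - \frac{6179}{3} + 18166 = \frac{48319}{3} \approx 16106.0$)
$M - \frac{E{\left(-181 \right)}}{\frac{1}{15046}} = \frac{48319}{3} - - \frac{99}{\frac{1}{15046}} = \frac{48319}{3} - - 99 \frac{1}{\frac{1}{15046}} = \frac{48319}{3} - \left(-99\right) 15046 = \frac{48319}{3} - -1489554 = \frac{48319}{3} + 1489554 = \frac{4516981}{3}$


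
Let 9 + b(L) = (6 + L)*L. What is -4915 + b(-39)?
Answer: -3637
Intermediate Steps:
b(L) = -9 + L*(6 + L) (b(L) = -9 + (6 + L)*L = -9 + L*(6 + L))
-4915 + b(-39) = -4915 + (-9 + (-39)**2 + 6*(-39)) = -4915 + (-9 + 1521 - 234) = -4915 + 1278 = -3637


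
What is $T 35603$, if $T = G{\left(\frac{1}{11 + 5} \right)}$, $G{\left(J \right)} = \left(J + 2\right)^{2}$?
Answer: $\frac{38771667}{256} \approx 1.5145 \cdot 10^{5}$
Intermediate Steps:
$G{\left(J \right)} = \left(2 + J\right)^{2}$
$T = \frac{1089}{256}$ ($T = \left(2 + \frac{1}{11 + 5}\right)^{2} = \left(2 + \frac{1}{16}\right)^{2} = \left(\frac{33}{16}\right)^{2} = \frac{1089}{256} \approx 4.2539$)
$T 35603 = \frac{1089}{256} \cdot 35603 = \frac{38771667}{256}$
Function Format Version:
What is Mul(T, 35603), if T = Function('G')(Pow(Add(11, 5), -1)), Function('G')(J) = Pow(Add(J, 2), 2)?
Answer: Rational(38771667, 256) ≈ 1.5145e+5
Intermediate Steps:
Function('G')(J) = Pow(Add(2, J), 2)
T = Rational(1089, 256) (T = Pow(Add(2, Pow(Add(11, 5), -1)), 2) = Pow(Add(2, Pow(16, -1)), 2) = Pow(Add(2, Rational(1, 16)), 2) = Pow(Rational(33, 16), 2) = Rational(1089, 256) ≈ 4.2539)
Mul(T, 35603) = Mul(Rational(1089, 256), 35603) = Rational(38771667, 256)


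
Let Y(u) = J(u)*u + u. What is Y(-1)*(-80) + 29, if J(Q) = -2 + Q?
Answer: -131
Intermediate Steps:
Y(u) = u + u*(-2 + u) (Y(u) = (-2 + u)*u + u = u*(-2 + u) + u = u + u*(-2 + u))
Y(-1)*(-80) + 29 = -(-1 - 1)*(-80) + 29 = -1*(-2)*(-80) + 29 = 2*(-80) + 29 = -160 + 29 = -131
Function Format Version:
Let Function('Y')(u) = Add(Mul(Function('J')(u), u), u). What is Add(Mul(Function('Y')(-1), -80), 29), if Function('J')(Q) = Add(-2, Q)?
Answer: -131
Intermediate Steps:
Function('Y')(u) = Add(u, Mul(u, Add(-2, u))) (Function('Y')(u) = Add(Mul(Add(-2, u), u), u) = Add(Mul(u, Add(-2, u)), u) = Add(u, Mul(u, Add(-2, u))))
Add(Mul(Function('Y')(-1), -80), 29) = Add(Mul(Mul(-1, Add(-1, -1)), -80), 29) = Add(Mul(Mul(-1, -2), -80), 29) = Add(Mul(2, -80), 29) = Add(-160, 29) = -131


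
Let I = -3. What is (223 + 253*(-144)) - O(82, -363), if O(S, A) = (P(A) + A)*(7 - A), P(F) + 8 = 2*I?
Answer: 103281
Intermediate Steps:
P(F) = -14 (P(F) = -8 + 2*(-3) = -8 - 6 = -14)
O(S, A) = (-14 + A)*(7 - A)
(223 + 253*(-144)) - O(82, -363) = (223 + 253*(-144)) - (-98 - 1*(-363)² + 21*(-363)) = (223 - 36432) - (-98 - 1*131769 - 7623) = -36209 - (-98 - 131769 - 7623) = -36209 - 1*(-139490) = -36209 + 139490 = 103281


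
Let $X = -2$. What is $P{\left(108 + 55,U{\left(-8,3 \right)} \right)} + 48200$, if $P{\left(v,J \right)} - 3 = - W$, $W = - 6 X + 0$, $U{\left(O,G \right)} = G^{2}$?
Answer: $48191$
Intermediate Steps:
$W = 12$ ($W = \left(-6\right) \left(-2\right) + 0 = 12 + 0 = 12$)
$P{\left(v,J \right)} = -9$ ($P{\left(v,J \right)} = 3 - 12 = -9$)
$P{\left(108 + 55,U{\left(-8,3 \right)} \right)} + 48200 = -9 + 48200 = 48191$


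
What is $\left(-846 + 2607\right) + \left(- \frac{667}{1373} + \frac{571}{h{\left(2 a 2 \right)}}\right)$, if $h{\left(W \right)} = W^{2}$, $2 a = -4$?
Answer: $\frac{155483887}{87872} \approx 1769.4$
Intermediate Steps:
$a = -2$ ($a = \frac{1}{2} \left(-4\right) = -2$)
$\left(-846 + 2607\right) + \left(- \frac{667}{1373} + \frac{571}{h{\left(2 a 2 \right)}}\right) = \left(-846 + 2607\right) + \left(- \frac{667}{1373} + \frac{571}{\left(2 \left(-2\right) 2\right)^{2}}\right) = 1761 + \left(\left(-667\right) \frac{1}{1373} + \frac{571}{\left(\left(-4\right) 2\right)^{2}}\right) = 1761 - \left(\frac{667}{1373} - \frac{571}{\left(-8\right)^{2}}\right) = 1761 - \left(\frac{667}{1373} - \frac{571}{64}\right) = 1761 + \left(- \frac{667}{1373} + 571 \cdot \frac{1}{64}\right) = 1761 + \left(- \frac{667}{1373} + \frac{571}{64}\right) = 1761 + \frac{741295}{87872} = \frac{155483887}{87872}$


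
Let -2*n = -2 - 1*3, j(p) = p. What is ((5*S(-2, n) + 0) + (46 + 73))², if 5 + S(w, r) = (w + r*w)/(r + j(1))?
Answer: 7056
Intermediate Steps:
n = 5/2 (n = -(-2 - 1*3)/2 = -(-2 - 3)/2 = -½*(-5) = 5/2 ≈ 2.5000)
S(w, r) = -5 + (w + r*w)/(1 + r) (S(w, r) = -5 + (w + r*w)/(r + 1) = -5 + (w + r*w)/(1 + r))
((5*S(-2, n) + 0) + (46 + 73))² = ((5*(-5 - 2) + 0) + (46 + 73))² = ((5*(-7) + 0) + 119)² = ((-35 + 0) + 119)² = (-35 + 119)² = 84² = 7056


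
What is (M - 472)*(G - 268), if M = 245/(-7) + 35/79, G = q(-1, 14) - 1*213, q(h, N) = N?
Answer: 18688406/79 ≈ 2.3656e+5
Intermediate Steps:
G = -199 (G = 14 - 1*213 = 14 - 213 = -199)
M = -2730/79 (M = 245*(-1/7) + 35*(1/79) = -35 + 35/79 = -2730/79 ≈ -34.557)
(M - 472)*(G - 268) = (-2730/79 - 472)*(-199 - 268) = -40018/79*(-467) = 18688406/79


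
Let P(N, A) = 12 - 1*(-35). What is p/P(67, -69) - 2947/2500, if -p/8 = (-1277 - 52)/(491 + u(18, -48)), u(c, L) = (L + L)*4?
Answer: 11759537/12572500 ≈ 0.93534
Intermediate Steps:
u(c, L) = 8*L (u(c, L) = (2*L)*4 = 8*L)
P(N, A) = 47 (P(N, A) = 12 + 35 = 47)
p = 10632/107 (p = -8*(-1277 - 52)/(491 + 8*(-48)) = -(-10632)/(491 - 384) = -(-10632)/107 = -8*(-1329/107) = 10632/107 ≈ 99.365)
p/P(67, -69) - 2947/2500 = (10632/107)/47 - 2947/2500 = (10632/107)*(1/47) - 2947*1/2500 = 10632/5029 - 2947/2500 = 11759537/12572500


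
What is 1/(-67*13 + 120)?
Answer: -1/751 ≈ -0.0013316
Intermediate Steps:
1/(-67*13 + 120) = 1/(-871 + 120) = 1/(-751) = -1/751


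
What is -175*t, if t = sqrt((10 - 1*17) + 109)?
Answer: -175*sqrt(102) ≈ -1767.4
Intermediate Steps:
t = sqrt(102) (t = sqrt((10 - 17) + 109) = sqrt(-7 + 109) = sqrt(102) ≈ 10.100)
-175*t = -175*sqrt(102)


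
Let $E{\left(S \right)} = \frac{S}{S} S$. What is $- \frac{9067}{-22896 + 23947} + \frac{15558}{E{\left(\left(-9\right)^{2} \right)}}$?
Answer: $\frac{5205677}{28377} \approx 183.45$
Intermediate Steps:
$E{\left(S \right)} = S$ ($E{\left(S \right)} = 1 S = S$)
$- \frac{9067}{-22896 + 23947} + \frac{15558}{E{\left(\left(-9\right)^{2} \right)}} = - \frac{9067}{-22896 + 23947} + \frac{15558}{\left(-9\right)^{2}} = - \frac{9067}{1051} + \frac{15558}{81} = \left(-9067\right) \frac{1}{1051} + 15558 \cdot \frac{1}{81} = - \frac{9067}{1051} + \frac{5186}{27} = \frac{5205677}{28377}$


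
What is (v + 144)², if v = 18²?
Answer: 219024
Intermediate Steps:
v = 324
(v + 144)² = (324 + 144)² = 468² = 219024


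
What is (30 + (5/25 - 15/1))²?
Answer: 5776/25 ≈ 231.04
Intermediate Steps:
(30 + (5/25 - 15/1))² = (30 + (5*(1/25) - 15*1))² = (30 + (⅕ - 15))² = (30 - 74/5)² = (76/5)² = 5776/25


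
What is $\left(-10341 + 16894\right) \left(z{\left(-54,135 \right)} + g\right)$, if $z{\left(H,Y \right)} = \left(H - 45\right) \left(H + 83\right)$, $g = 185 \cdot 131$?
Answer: $139998292$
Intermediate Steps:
$g = 24235$
$z{\left(H,Y \right)} = \left(-45 + H\right) \left(83 + H\right)$
$\left(-10341 + 16894\right) \left(z{\left(-54,135 \right)} + g\right) = \left(-10341 + 16894\right) \left(\left(-3735 + \left(-54\right)^{2} + 38 \left(-54\right)\right) + 24235\right) = 6553 \left(\left(-3735 + 2916 - 2052\right) + 24235\right) = 6553 \left(-2871 + 24235\right) = 6553 \cdot 21364 = 139998292$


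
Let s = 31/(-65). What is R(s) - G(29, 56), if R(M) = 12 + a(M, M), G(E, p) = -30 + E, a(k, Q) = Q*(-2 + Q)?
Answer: 59916/4225 ≈ 14.181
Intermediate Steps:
s = -31/65 (s = 31*(-1/65) = -31/65 ≈ -0.47692)
R(M) = 12 + M*(-2 + M)
R(s) - G(29, 56) = (12 - 31*(-2 - 31/65)/65) - (-30 + 29) = (12 - 31/65*(-161/65)) - 1*(-1) = (12 + 4991/4225) + 1 = 55691/4225 + 1 = 59916/4225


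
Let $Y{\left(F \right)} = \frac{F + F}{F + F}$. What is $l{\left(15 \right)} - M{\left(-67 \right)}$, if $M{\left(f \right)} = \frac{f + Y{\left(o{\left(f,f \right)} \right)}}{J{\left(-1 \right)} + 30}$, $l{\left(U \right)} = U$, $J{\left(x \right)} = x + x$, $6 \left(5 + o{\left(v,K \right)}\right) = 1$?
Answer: $\frac{243}{14} \approx 17.357$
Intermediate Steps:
$o{\left(v,K \right)} = - \frac{29}{6}$ ($o{\left(v,K \right)} = -5 + \frac{1}{6} \cdot 1 = -5 + \frac{1}{6} = - \frac{29}{6}$)
$J{\left(x \right)} = 2 x$
$Y{\left(F \right)} = 1$ ($Y{\left(F \right)} = \frac{2 F}{2 F} = 2 F \frac{1}{2 F} = 1$)
$M{\left(f \right)} = \frac{1}{28} + \frac{f}{28}$ ($M{\left(f \right)} = \frac{f + 1}{2 \left(-1\right) + 30} = \frac{1 + f}{-2 + 30} = \frac{1 + f}{28} = \left(1 + f\right) \frac{1}{28} = \frac{1}{28} + \frac{f}{28}$)
$l{\left(15 \right)} - M{\left(-67 \right)} = 15 - \left(\frac{1}{28} + \frac{1}{28} \left(-67\right)\right) = 15 - \left(\frac{1}{28} - \frac{67}{28}\right) = 15 - - \frac{33}{14} = 15 + \frac{33}{14} = \frac{243}{14}$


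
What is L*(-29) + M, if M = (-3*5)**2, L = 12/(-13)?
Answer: 3273/13 ≈ 251.77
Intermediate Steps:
L = -12/13 (L = 12*(-1/13) = -12/13 ≈ -0.92308)
M = 225 (M = (-15)**2 = 225)
L*(-29) + M = -12/13*(-29) + 225 = 348/13 + 225 = 3273/13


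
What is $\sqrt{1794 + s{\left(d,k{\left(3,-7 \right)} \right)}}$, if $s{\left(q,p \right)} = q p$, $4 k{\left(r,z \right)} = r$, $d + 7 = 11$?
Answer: $\sqrt{1797} \approx 42.391$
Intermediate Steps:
$d = 4$ ($d = -7 + 11 = 4$)
$k{\left(r,z \right)} = \frac{r}{4}$
$s{\left(q,p \right)} = p q$
$\sqrt{1794 + s{\left(d,k{\left(3,-7 \right)} \right)}} = \sqrt{1794 + \frac{1}{4} \cdot 3 \cdot 4} = \sqrt{1794 + \frac{3}{4} \cdot 4} = \sqrt{1794 + 3} = \sqrt{1797}$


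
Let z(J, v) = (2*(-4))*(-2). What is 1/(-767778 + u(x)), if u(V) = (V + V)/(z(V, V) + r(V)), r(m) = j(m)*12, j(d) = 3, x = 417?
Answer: -26/19961811 ≈ -1.3025e-6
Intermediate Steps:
z(J, v) = 16 (z(J, v) = -8*(-2) = 16)
r(m) = 36 (r(m) = 3*12 = 36)
u(V) = V/26 (u(V) = (V + V)/(16 + 36) = (2*V)/52 = (2*V)*(1/52) = V/26)
1/(-767778 + u(x)) = 1/(-767778 + (1/26)*417) = 1/(-767778 + 417/26) = 1/(-19961811/26) = -26/19961811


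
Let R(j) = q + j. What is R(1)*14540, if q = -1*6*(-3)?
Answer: 276260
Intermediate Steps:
q = 18 (q = -6*(-3) = 18)
R(j) = 18 + j
R(1)*14540 = (18 + 1)*14540 = 19*14540 = 276260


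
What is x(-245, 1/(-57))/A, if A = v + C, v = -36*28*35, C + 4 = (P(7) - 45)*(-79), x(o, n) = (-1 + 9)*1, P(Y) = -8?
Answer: -8/31097 ≈ -0.00025726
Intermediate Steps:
x(o, n) = 8 (x(o, n) = 8*1 = 8)
C = 4183 (C = -4 + (-8 - 45)*(-79) = -4 - 53*(-79) = -4 + 4187 = 4183)
v = -35280 (v = -1008*35 = -35280)
A = -31097 (A = -35280 + 4183 = -31097)
x(-245, 1/(-57))/A = 8/(-31097) = 8*(-1/31097) = -8/31097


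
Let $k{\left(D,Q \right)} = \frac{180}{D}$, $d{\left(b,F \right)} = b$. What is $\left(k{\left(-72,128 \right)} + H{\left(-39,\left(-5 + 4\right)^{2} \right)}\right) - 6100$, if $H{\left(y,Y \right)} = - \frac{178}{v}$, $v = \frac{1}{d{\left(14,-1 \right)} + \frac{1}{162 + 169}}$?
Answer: $- \frac{5689915}{662} \approx -8595.0$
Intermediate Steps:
$v = \frac{331}{4635}$ ($v = \frac{1}{14 + \frac{1}{162 + 169}} = \frac{1}{14 + \frac{1}{331}} = \frac{1}{\frac{4635}{331}} = \frac{331}{4635} \approx 0.071413$)
$H{\left(y,Y \right)} = - \frac{825030}{331}$ ($H{\left(y,Y \right)} = - \frac{178}{\frac{331}{4635}} = \left(-178\right) \frac{4635}{331} = - \frac{825030}{331}$)
$\left(k{\left(-72,128 \right)} + H{\left(-39,\left(-5 + 4\right)^{2} \right)}\right) - 6100 = \left(\frac{180}{-72} - \frac{825030}{331}\right) - 6100 = \left(180 \left(- \frac{1}{72}\right) - \frac{825030}{331}\right) - 6100 = \left(- \frac{5}{2} - \frac{825030}{331}\right) - 6100 = - \frac{1651715}{662} - 6100 = - \frac{5689915}{662}$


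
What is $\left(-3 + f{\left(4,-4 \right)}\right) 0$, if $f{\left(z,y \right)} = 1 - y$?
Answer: $0$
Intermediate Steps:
$\left(-3 + f{\left(4,-4 \right)}\right) 0 = \left(-3 + \left(1 - -4\right)\right) 0 = \left(-3 + \left(1 + 4\right)\right) 0 = \left(-3 + 5\right) 0 = 2 \cdot 0 = 0$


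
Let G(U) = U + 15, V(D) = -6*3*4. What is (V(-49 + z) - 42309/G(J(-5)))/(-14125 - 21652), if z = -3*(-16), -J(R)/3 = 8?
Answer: -4629/35777 ≈ -0.12938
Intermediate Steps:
J(R) = -24 (J(R) = -3*8 = -24)
z = 48
V(D) = -72 (V(D) = -18*4 = -72)
G(U) = 15 + U
(V(-49 + z) - 42309/G(J(-5)))/(-14125 - 21652) = (-72 - 42309/(15 - 24))/(-14125 - 21652) = (-72 - 42309/(-9))/(-35777) = (-72 - 42309*(-⅑))*(-1/35777) = (-72 + 4701)*(-1/35777) = 4629*(-1/35777) = -4629/35777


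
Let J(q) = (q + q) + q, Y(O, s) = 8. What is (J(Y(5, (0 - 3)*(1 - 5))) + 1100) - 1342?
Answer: -218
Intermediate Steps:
J(q) = 3*q (J(q) = 2*q + q = 3*q)
(J(Y(5, (0 - 3)*(1 - 5))) + 1100) - 1342 = (3*8 + 1100) - 1342 = (24 + 1100) - 1342 = 1124 - 1342 = -218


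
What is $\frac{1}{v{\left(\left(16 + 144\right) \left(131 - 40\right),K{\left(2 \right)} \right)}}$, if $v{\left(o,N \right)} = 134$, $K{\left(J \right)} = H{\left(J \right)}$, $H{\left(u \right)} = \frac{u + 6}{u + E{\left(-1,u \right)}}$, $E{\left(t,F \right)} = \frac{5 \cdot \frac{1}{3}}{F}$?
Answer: $\frac{1}{134} \approx 0.0074627$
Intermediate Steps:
$E{\left(t,F \right)} = \frac{5}{3 F}$ ($E{\left(t,F \right)} = \frac{5 \cdot \frac{1}{3}}{F} = \frac{5}{3 F}$)
$H{\left(u \right)} = \frac{6 + u}{u + \frac{5}{3 u}}$ ($H{\left(u \right)} = \frac{u + 6}{u + \frac{5}{3 u}} = \frac{6 + u}{u + \frac{5}{3 u}}$)
$K{\left(J \right)} = \frac{3 J \left(6 + J\right)}{5 + 3 J^{2}}$
$\frac{1}{v{\left(\left(16 + 144\right) \left(131 - 40\right),K{\left(2 \right)} \right)}} = \frac{1}{134}$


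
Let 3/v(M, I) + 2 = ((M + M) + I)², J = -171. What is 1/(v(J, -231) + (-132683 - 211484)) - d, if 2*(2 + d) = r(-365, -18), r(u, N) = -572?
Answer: 32543803430201/112999318606 ≈ 288.00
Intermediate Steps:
v(M, I) = 3/(-2 + (I + 2*M)²) (v(M, I) = 3/(-2 + ((M + M) + I)²) = 3/(-2 + (2*M + I)²) = 3/(-2 + (I + 2*M)²))
d = -288 (d = -2 + (½)*(-572) = -2 - 286 = -288)
1/(v(J, -231) + (-132683 - 211484)) - d = 1/(3/(-2 + (-231 + 2*(-171))²) + (-132683 - 211484)) - 1*(-288) = 1/(3/(-2 + (-231 - 342)²) - 344167) + 288 = 1/(3/(-2 + (-573)²) - 344167) + 288 = 1/(3/(-2 + 328329) - 344167) + 288 = 1/(3/328327 - 344167) + 288 = 1/(-112999318606/328327) + 288 = -328327/112999318606 + 288 = 32543803430201/112999318606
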